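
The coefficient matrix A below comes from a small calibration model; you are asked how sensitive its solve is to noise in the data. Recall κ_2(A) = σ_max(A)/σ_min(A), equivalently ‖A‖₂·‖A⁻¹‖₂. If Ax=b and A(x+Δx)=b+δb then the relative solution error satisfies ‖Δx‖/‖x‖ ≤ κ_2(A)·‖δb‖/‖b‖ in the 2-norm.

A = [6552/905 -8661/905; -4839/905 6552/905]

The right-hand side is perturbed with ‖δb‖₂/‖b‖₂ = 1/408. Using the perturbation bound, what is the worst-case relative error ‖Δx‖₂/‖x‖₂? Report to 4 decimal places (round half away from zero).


0.4436

AᵀA = [2653785/32761 -3538080/32761; -3538080/32761 4717665/32761]; tr = 7371450/32761, det = 50625/32761
char-poly roots: 225 and 225/32761
κ_2(A) = √(λ_max/λ_min) = √(225 / (225/32761)) = 181.0000
bound on ‖Δx‖/‖x‖: κ·ε = 181.0000·1/408 = 0.4436


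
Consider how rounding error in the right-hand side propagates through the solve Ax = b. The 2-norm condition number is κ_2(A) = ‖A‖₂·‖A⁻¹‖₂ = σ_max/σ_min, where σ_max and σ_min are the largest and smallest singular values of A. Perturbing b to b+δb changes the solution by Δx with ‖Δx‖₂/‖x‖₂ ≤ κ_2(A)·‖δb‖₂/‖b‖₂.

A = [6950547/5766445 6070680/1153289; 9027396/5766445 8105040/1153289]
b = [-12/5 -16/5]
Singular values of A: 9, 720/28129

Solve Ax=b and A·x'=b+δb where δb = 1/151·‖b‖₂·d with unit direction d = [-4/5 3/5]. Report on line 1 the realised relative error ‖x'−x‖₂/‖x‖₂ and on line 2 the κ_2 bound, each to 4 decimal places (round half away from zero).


2.3286
2.3286

largest singular value 9, smallest 720/28129
condition number: 9 ÷ (720/28129) = 351.6125
bound on ‖Δx‖/‖x‖: κ·ε = 351.6125·1/151 = 2.3286
solve Ax = b  →  x = [-0.0976 -0.4336]
2-norm of b is 4.0000; of x, 0.4444
δb = ε·‖b‖·d = [-0.0212 0.0159]; solving A·Δx = δb gives ‖Δx‖ = 1.0349
relative error = 2.3286
realised/bound = 1 exactly: the bound is attained for this b and d


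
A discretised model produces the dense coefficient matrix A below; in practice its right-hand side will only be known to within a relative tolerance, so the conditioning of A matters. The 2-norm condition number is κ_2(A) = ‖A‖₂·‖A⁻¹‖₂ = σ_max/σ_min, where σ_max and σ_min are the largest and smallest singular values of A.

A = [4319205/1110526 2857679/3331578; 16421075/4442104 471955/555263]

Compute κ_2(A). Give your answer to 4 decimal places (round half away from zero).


224.1600

M = AᵀA = [675553167025/23462886976 18999535555/2932860872; 18999535555/2932860872 19244975101/13197873924]. tr(M)=3800058361/125619264, det(M)=9150625/502477056
eigenvalues of AᵀA: λ = (tr ± √(tr²−4·det))/2 = 121/4, 75625/125619264
σ_max=√(121/4)=(11/2), σ_min=√(75625/125619264)=(275/11208) → κ = 224.1600


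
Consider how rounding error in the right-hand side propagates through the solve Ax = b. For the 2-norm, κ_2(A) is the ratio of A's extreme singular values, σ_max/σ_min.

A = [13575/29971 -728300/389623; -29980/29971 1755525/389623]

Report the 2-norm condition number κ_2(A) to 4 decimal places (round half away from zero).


form AᵀA = [1083081025/898260841 -4809024000/898260841; -4809024000/898260841 21374490625/898260841] with trace 13359650/534361 and determinant 15625/534361
eigenvalues of AᵀA: λ = (tr ± √(tr²−4·det))/2 = 25, 625/534361
κ = σ_max/σ_min = 5/(25/731) = 146.2000

146.2000


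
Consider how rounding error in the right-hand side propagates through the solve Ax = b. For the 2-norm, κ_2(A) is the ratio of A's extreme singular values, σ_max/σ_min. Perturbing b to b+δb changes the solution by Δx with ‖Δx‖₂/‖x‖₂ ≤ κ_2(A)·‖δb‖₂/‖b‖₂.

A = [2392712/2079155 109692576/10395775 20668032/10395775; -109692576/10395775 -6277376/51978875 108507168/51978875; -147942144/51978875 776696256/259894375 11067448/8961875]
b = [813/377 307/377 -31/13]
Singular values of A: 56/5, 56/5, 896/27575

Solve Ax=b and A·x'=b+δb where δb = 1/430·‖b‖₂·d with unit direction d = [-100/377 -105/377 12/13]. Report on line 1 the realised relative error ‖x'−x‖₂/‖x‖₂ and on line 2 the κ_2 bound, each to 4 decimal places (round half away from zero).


0.0026
0.8016

from the listed singular values, σ₁ = 56/5, σ_n = 896/27575
κ_2(A) = (56/5) / (896/27575) = 344.6875
bound on ‖Δx‖/‖x‖: κ·ε = 344.6875·1/430 = 0.8016
solve Ax = b  →  x = [-17.8231 18.8437 -88.6089]
2-norm of b is 3.3166; of x, 92.3271
with δb = [-0.0020 -0.0021 0.0071], A·Δx = δb → ‖Δx‖ = 0.2374
realised ‖Δx‖/‖x‖ = 0.0026
realised/bound (from unrounded values) ≈ 0.0032


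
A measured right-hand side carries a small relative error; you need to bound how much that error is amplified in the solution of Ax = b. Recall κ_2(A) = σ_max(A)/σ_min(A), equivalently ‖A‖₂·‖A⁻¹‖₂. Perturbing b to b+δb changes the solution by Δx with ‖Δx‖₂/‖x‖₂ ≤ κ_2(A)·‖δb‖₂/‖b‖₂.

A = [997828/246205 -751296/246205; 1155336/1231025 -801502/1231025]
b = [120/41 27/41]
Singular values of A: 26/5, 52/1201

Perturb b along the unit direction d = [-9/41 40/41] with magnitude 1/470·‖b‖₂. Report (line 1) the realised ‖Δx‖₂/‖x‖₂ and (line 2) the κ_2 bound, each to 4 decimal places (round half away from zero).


0.2555
0.2555

from the listed singular values, σ₁ = 26/5, σ_n = 52/1201
κ = σ_max/σ_min = (26/5)/(52/1201) = 120.1000
κ_2(A)·‖δb‖/‖b‖ = 0.2555
solve Ax = b  →  x = [0.4615 -0.3462]
2-norm of b is 3.0000; of x, 0.5769
δb = ε·‖b‖·d = [-0.0014 0.0062]; solving A·Δx = δb gives ‖Δx‖ = 0.1474
realised ‖Δx‖/‖x‖ = 0.2555
realised/bound = 1 exactly: the bound is attained for this b and d


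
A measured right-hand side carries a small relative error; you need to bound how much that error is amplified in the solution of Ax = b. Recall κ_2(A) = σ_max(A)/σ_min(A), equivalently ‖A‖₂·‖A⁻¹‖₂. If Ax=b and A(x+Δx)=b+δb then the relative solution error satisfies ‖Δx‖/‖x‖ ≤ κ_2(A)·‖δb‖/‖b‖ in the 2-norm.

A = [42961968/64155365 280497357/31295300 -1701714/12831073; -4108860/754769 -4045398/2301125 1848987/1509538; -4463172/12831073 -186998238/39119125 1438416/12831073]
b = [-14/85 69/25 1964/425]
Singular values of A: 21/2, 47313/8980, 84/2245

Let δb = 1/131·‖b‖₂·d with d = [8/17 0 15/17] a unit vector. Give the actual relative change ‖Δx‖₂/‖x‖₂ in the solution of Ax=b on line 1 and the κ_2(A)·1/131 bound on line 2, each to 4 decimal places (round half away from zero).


0.0103
2.1422

σ_max = 21/2, σ_min = 84/2245
κ_2(A) = (21/2) / (84/2245) = 280.6250
κ_2(A)·‖δb‖/‖b‖ = 2.1422
solve Ax = b  →  x = [23.0444 -0.1954 104.3924]
‖b‖ = 5.3852, ‖x‖ = 106.9058
δb = ε·‖b‖·d = [0.0193 0.0000 0.0363]; solving A·Δx = δb gives ‖Δx‖ = 1.0987
realised ‖Δx‖/‖x‖ = 0.0103
so the bound overstates the realised error by a factor of ≈ 208.4451 (computed from the unrounded values)


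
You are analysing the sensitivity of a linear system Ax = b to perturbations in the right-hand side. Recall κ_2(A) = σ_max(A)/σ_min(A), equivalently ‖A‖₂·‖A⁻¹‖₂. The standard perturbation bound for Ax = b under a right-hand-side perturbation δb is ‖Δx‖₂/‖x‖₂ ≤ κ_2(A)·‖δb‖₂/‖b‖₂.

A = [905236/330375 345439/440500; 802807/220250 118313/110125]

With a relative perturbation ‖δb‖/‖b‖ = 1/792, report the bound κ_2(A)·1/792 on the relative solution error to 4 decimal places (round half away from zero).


AᵀA = [363132023041/17463622500 17651976923/2910603750; 17651976923/2910603750 13731822329/7761610000]; tr = 2521783189/111767184, det = 3258025/447068736
char-poly roots: 361/16 and 9025/27941796
κ_2(A) = √(λ_max/λ_min) = √((361/16) / (9025/27941796)) = 264.3000
κ_2(A)·‖δb‖/‖b‖ = 0.3337

0.3337


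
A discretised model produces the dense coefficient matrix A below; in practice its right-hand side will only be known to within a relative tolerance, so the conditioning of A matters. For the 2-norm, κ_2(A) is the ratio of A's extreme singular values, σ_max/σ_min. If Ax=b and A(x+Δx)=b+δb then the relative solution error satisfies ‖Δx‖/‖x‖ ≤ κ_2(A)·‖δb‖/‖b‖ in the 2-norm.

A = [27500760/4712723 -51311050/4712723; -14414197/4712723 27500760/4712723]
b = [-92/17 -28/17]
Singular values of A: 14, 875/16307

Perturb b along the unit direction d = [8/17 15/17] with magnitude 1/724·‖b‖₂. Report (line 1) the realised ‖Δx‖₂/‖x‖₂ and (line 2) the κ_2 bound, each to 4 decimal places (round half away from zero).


0.0020
0.3604

largest singular value 14, smallest 875/16307
κ = σ_max/σ_min = 14/(875/16307) = 260.9120
worst-case relative error ≤ 260.9120 × 1/724 = 0.3604
solve Ax = b  →  x = [-65.9106 -34.8285]
‖b‖ = 5.6569, ‖x‖ = 74.5468
δb = ε·‖b‖·d = [0.0037 0.0069]; solving A·Δx = δb gives ‖Δx‖ = 0.1456
relative error = 0.0020
so the bound overstates the realised error by a factor of ≈ 184.4940 (computed from the unrounded values)


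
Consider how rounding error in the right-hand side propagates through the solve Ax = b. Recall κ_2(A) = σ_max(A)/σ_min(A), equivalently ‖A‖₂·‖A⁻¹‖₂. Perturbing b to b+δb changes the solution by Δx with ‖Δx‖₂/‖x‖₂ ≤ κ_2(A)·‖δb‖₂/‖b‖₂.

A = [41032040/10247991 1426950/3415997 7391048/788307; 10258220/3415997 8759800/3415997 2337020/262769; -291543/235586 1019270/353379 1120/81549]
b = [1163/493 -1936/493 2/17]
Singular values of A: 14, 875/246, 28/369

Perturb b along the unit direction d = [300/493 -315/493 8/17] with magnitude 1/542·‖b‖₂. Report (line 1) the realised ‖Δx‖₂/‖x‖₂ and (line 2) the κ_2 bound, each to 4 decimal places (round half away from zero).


σ_max = 14, σ_min = 28/369
κ_2(A) = 14 / (28/369) = 184.5000
κ_2(A)·‖δb‖/‖b‖ = 0.3404
solve Ax = b  →  x = [-44.7254 -19.2447 20.2088]
‖b‖ = 4.5826, ‖x‖ = 52.7173
with δb = [0.0051 -0.0054 0.0040], A·Δx = δb → ‖Δx‖ = 0.1114
dividing the unrounded norms, ‖Δx‖/‖x‖ = 0.0021
so the bound overstates the realised error by a factor of ≈ 161.0541 (computed from the unrounded values)

0.0021
0.3404


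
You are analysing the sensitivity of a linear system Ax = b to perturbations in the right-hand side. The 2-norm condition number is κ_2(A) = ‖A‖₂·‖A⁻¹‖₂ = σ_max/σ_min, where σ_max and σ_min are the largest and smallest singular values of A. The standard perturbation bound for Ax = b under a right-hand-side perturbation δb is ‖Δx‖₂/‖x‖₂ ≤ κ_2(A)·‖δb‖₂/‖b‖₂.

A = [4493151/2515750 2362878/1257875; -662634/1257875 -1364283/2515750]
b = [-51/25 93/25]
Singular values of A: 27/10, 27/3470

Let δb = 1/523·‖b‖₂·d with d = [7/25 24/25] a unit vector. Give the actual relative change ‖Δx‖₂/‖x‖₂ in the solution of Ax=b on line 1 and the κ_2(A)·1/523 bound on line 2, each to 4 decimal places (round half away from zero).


0.0027
0.6635

σ_max = 27/10, σ_min = 27/3470
κ = σ_max/σ_min = (27/10)/(27/3470) = 347.0000
worst-case relative error ≤ 347.0000 × 1/523 = 0.6635
solve Ax = b  →  x = [-279.9617 265.0958]
2-norm of b is 4.2426; of x, 385.5572
Δx = A⁻¹·δb where δb = 1/523·4.2426·d; ‖Δx‖ = 1.0426
relative error = 0.0027
realised/bound (from unrounded values) ≈ 0.0041


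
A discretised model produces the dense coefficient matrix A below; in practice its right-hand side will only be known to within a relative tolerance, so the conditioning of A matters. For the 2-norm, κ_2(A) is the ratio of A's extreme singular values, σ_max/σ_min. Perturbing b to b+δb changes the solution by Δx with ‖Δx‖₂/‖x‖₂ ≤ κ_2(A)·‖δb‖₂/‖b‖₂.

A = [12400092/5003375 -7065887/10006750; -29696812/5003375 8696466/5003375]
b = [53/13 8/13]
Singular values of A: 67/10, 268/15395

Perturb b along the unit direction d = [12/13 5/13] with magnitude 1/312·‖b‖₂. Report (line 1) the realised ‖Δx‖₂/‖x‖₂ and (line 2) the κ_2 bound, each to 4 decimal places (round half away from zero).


σ_max = 67/10, σ_min = 268/15395
κ = σ_max/σ_min = (67/10)/(268/15395) = 384.8750
bound on ‖Δx‖/‖x‖: κ·ε = 384.8750·1/312 = 1.2336
solve Ax = b  →  x = [64.4806 220.5433]
‖b‖ = 4.1231, ‖x‖ = 229.7762
re-solving with b+δb shifts x by Δx of norm 0.7591
dividing the unrounded norms, ‖Δx‖/‖x‖ = 0.0033
so the bound overstates the realised error by a factor of ≈ 373.3837 (computed from the unrounded values)

0.0033
1.2336


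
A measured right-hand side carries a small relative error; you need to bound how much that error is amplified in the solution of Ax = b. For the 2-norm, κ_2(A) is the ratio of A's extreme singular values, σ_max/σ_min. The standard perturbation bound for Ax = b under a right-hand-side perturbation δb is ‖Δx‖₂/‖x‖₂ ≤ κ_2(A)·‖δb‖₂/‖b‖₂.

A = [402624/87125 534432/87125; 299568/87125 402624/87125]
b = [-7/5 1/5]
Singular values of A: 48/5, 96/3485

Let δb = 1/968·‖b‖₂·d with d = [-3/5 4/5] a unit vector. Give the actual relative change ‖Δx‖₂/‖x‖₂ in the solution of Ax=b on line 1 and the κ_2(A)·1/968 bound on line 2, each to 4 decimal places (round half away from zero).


0.0015
0.3600

σ_max = 48/5, σ_min = 96/3485
κ = σ_max/σ_min = (48/5)/(96/3485) = 348.5000
worst-case relative error ≤ 348.5000 × 1/968 = 0.3600
solve Ax = b  →  x = [-29.1042 21.6979]
2-norm of b is 1.4142; of x, 36.3022
with δb = [-0.0009 0.0012], A·Δx = δb → ‖Δx‖ = 0.0530
dividing the unrounded norms, ‖Δx‖/‖x‖ = 0.0015
tightness: 0.0015 against a bound of 0.3600 (unrounded ratio ≈ 0.0041)


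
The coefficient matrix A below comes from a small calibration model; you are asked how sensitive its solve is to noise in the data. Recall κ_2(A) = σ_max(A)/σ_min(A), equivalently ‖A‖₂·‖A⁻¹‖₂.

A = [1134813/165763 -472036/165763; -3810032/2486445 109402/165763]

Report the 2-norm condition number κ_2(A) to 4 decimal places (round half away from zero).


M = AᵀA = [181006226329/3677816025 -5027908364/245187735; -5027908364/245187735 139670900/16345849]. tr(M)=1256995141/21762225, det(M)=521284/21762225
solving λ² − 1256995141/21762225·λ + 521284/21762225 = 0 gives λ = 1444/25, 361/870489
κ_2(A) = √(λ_max/λ_min) = √((1444/25) / (361/870489)) = 373.2000

373.2000


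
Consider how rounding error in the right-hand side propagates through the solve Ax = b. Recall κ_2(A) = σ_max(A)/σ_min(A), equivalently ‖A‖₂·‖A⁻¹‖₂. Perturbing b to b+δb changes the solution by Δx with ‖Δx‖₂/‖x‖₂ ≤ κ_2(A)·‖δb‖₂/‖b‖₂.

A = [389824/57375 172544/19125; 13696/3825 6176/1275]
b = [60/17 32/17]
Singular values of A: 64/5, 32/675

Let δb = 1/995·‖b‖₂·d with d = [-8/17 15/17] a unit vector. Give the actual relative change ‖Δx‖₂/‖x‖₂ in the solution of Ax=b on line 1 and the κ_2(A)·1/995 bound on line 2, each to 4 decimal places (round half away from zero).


0.2714
0.2714

from the listed singular values, σ₁ = 64/5, σ_n = 32/675
κ = σ_max/σ_min = (64/5)/(32/675) = 270.0000
bound on ‖Δx‖/‖x‖: κ·ε = 270.0000·1/995 = 0.2714
solve Ax = b  →  x = [0.1875 0.2500]
2-norm of b is 4.0000; of x, 0.3125
δb = ε·‖b‖·d = [-0.0019 0.0035]; solving A·Δx = δb gives ‖Δx‖ = 0.0848
dividing the unrounded norms, ‖Δx‖/‖x‖ = 0.2714
so the bound is sharp here: realised error equals the bound


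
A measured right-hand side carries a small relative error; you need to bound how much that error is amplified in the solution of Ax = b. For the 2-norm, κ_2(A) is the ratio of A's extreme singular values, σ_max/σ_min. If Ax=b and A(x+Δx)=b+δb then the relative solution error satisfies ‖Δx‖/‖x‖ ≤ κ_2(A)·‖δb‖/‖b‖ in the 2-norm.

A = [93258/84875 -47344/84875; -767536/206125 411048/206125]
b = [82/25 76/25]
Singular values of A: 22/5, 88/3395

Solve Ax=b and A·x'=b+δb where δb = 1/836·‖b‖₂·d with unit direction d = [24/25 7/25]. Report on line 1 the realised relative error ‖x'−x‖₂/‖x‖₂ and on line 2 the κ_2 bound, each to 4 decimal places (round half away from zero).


from the listed singular values, σ₁ = 22/5, σ_n = 88/3395
κ_2(A) = (22/5) / (88/3395) = 169.7500
κ_2(A)·‖δb‖/‖b‖ = 0.2031
solve Ax = b  →  x = [72.2193 136.3770]
2-norm of b is 4.4721; of x, 154.3189
δb = ε·‖b‖·d = [0.0051 0.0015]; solving A·Δx = δb gives ‖Δx‖ = 0.2064
dividing the unrounded norms, ‖Δx‖/‖x‖ = 0.0013
tightness: 0.0013 against a bound of 0.2031 (unrounded ratio ≈ 0.0066)

0.0013
0.2031


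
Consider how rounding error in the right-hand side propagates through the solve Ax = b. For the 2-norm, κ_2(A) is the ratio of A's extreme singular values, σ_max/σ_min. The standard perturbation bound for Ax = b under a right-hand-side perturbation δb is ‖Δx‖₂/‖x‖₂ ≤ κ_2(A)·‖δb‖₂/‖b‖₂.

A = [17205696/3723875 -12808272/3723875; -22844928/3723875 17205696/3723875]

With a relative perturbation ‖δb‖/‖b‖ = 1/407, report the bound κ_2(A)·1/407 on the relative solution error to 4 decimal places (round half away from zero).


0.9150

M = AᵀA = [32717068406784/554689800625 -24537524825088/554689800625; -24537524825088/554689800625 18403512258816/554689800625]. tr(M)=2044823226624/22187592025, det(M)=1358954496/22187592025
solving λ² − 2044823226624/22187592025·λ + 1358954496/22187592025 = 0 gives λ = 2304/25, 589824/887503681
κ_2(A) = √(λ_max/λ_min) = √((2304/25) / (589824/887503681)) = 372.3875
perturbation bound = 372.3875·1/407 = 0.9150


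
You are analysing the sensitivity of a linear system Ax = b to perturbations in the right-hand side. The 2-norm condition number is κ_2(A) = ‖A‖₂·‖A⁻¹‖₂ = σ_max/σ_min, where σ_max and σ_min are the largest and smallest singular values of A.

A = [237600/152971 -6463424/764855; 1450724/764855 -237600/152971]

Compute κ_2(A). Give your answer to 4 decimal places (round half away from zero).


M = AᵀA = [2091578896/348009025 -223724160/13920361; -223724160/13920361 25691370496/348009025]. tr(M)=16527632/207025, det(M)=959512576/5175625
solving λ² − 16527632/207025·λ + 959512576/5175625 = 0 gives λ = 1936/25, 495616/207025
κ = σ_max/σ_min = (44/5)/(704/455) = 5.6875

5.6875


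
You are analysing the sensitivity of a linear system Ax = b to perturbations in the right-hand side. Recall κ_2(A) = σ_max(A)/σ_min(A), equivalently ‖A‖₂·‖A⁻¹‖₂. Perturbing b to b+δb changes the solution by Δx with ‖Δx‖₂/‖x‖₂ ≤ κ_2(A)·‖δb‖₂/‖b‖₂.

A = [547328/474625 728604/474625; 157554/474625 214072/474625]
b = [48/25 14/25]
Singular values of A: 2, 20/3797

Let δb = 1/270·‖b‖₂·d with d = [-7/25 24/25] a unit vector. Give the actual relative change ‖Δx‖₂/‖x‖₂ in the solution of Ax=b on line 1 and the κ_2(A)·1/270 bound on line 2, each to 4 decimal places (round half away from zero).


σ_max = 2, σ_min = 20/3797
κ_2(A) = 2 / (20/3797) = 379.7000
worst-case relative error ≤ 379.7000 × 1/270 = 1.4063
solve Ax = b  →  x = [0.6000 0.8000]
2-norm of b is 2.0000; of x, 1.0000
re-solving with b+δb shifts x by Δx of norm 1.4063
relative error = 1.4063
tightness: 1.4063 against a bound of 1.4063; the bound is attained (ratio 1)

1.4063
1.4063


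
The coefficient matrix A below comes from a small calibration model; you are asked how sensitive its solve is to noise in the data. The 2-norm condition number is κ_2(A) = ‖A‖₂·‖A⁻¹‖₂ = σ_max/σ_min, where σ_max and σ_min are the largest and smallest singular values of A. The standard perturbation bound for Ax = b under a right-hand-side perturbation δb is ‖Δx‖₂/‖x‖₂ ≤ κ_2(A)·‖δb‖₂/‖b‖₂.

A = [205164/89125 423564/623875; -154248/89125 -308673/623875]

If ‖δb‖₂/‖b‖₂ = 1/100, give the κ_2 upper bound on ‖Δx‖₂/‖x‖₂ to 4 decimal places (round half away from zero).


2.4955

AᵀA = [2635388496/317730625 5380491096/2224114375; 5380491096/2224114375 10987419321/15568800625]; tr = 224194329/24910081, det = 32400/24910081
λ_max, λ_min = (224194329/24910081 ± √50259868809262641/620512135426561)/2 = 9, 3600/24910081
σ_max=√9=3, σ_min=√(3600/24910081)=(60/4991) → κ = 249.5500
perturbation bound = 249.5500·1/100 = 2.4955


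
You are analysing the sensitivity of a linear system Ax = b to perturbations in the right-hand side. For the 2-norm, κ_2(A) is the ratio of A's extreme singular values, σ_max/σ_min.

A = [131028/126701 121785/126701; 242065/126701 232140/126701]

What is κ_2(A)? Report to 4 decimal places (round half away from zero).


form AᵀA = [262158481/55547209 249654720/55547209; 249654720/55547209 237787425/55547209] with trace 594466/66049 and determinant 225/66049
λ_max, λ_min = (594466/66049 ± √353330381056/4362470401)/2 = 9, 25/66049
κ_2(A) = √(λ_max/λ_min) = √(9 / (25/66049)) = 154.2000

154.2000


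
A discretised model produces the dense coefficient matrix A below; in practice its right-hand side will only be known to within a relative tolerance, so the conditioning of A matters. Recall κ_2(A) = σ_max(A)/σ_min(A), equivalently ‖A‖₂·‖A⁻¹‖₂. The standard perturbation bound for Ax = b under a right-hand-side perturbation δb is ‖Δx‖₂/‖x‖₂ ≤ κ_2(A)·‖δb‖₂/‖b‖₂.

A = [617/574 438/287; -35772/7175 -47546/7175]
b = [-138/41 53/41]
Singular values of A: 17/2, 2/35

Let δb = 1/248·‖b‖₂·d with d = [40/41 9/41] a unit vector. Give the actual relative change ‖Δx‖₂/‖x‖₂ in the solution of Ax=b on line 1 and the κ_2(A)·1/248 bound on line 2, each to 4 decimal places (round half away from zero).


0.0048
0.5998

from the listed singular values, σ₁ = 17/2, σ_n = 2/35
κ_2(A) = (17/2) / (2/35) = 148.7500
perturbation bound = 148.7500·1/248 = 0.5998
solve Ax = b  →  x = [41.8588 -31.6882]
‖b‖₂ = 3.6056 and ‖x‖₂ = 52.5005
δb = ε·‖b‖·d = [0.0142 0.0032]; solving A·Δx = δb gives ‖Δx‖ = 0.2544
realised ‖Δx‖/‖x‖ = 0.0048
tightness: 0.0048 against a bound of 0.5998 (unrounded ratio ≈ 0.0081)


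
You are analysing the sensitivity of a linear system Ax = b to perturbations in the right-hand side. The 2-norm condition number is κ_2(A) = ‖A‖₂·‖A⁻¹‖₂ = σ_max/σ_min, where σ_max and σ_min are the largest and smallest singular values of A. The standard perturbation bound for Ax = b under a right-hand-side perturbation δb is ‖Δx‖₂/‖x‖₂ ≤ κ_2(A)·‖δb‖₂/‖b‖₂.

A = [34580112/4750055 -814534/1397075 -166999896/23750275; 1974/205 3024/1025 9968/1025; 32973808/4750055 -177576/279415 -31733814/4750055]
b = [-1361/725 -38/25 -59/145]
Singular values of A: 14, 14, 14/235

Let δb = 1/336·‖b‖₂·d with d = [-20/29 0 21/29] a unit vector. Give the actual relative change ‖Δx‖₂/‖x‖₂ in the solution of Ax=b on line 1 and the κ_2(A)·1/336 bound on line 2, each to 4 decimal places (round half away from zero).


from the listed singular values, σ₁ = 14, σ_n = 14/235
κ = σ_max/σ_min = 14/(14/235) = 235.0000
worst-case relative error ≤ 235.0000 × 1/336 = 0.6994
solve Ax = b  →  x = [1.5751 -16.3920 3.2569]
‖b‖ = 2.4495, ‖x‖ = 16.7865
with δb = [-0.0050 0.0000 0.0053], A·Δx = δb → ‖Δx‖ = 0.1224
dividing the unrounded norms, ‖Δx‖/‖x‖ = 0.0073
so the bound overstates the realised error by a factor of ≈ 95.9427 (computed from the unrounded values)

0.0073
0.6994


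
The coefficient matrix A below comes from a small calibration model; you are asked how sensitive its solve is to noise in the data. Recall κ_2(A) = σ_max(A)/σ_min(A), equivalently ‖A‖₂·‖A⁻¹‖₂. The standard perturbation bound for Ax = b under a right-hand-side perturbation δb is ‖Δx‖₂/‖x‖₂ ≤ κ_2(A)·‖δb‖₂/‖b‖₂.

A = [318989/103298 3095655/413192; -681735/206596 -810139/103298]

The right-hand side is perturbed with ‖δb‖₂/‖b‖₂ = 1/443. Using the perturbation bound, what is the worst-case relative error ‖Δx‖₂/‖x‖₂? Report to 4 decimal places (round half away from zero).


0.6185

M = AᵀA = [79738273/3903952 191354625/3903952; 191354625/3903952 1837033117/15615808]. tr(M)=165845093/1201216, det(M)=4879681/19219456
λ_max, λ_min = (165845093/1201216 ± √27503129484455625/1442919878656)/2 = 2209/16, 2209/1201216
σ_max=√(2209/16)=(47/4), σ_min=√(2209/1201216)=(47/1096) → κ = 274.0000
bound on ‖Δx‖/‖x‖: κ·ε = 274.0000·1/443 = 0.6185


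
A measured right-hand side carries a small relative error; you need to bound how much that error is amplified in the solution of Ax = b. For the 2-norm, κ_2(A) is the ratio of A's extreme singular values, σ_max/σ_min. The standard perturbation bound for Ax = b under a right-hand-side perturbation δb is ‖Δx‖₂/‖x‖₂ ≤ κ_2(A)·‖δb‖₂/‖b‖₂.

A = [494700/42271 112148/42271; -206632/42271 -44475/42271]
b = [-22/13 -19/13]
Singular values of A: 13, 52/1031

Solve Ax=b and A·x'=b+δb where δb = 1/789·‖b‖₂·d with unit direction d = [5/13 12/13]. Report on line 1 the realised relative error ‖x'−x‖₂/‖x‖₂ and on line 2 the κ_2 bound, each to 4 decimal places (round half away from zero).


0.0014
0.3267

largest singular value 13, smallest 52/1031
κ_2(A) = 13 / (52/1031) = 257.7500
worst-case relative error ≤ 257.7500 × 1/789 = 0.3267
solve Ax = b  →  x = [8.6295 -38.7036]
‖b‖₂ = 2.2361 and ‖x‖₂ = 39.6539
Δx = A⁻¹·δb where δb = 1/789·2.2361·d; ‖Δx‖ = 0.0562
realised ‖Δx‖/‖x‖ = 0.0014
so the bound overstates the realised error by a factor of ≈ 230.5390 (computed from the unrounded values)


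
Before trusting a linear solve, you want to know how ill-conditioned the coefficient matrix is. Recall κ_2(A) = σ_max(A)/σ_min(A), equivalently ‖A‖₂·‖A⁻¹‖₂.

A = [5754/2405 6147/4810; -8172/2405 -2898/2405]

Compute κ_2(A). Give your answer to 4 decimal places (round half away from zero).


M = AᵀA = [3995604/231361 1654695/231361; 1654695/231361 2855169/925444]. tr(M)=111465/5476, det(M)=2916/1369
eigenvalues of AᵀA: λ = (tr ± √(tr²−4·det))/2 = 81/4, 144/1369
so κ_2 = √((81/4) / (144/1369)) = 13.8750

13.8750


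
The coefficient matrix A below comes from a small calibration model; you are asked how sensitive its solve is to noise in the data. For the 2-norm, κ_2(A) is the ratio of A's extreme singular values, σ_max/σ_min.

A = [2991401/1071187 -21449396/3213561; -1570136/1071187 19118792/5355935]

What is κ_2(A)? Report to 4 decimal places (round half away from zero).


M = AᵀA = [39494141873/3970386121 -1421716380644/59555791815; -1421716380644/59555791815 51182244245584/893336877225]. tr(M)=355434474361/5286017025, det(M)=180848704/5286017025
eigenvalues of AᵀA: λ = (tr ± √(tr²−4·det))/2 = 1681/25, 107584/211440681
σ_max=√(1681/25)=(41/5), σ_min=√(107584/211440681)=(328/14541) → κ = 363.5250

363.5250


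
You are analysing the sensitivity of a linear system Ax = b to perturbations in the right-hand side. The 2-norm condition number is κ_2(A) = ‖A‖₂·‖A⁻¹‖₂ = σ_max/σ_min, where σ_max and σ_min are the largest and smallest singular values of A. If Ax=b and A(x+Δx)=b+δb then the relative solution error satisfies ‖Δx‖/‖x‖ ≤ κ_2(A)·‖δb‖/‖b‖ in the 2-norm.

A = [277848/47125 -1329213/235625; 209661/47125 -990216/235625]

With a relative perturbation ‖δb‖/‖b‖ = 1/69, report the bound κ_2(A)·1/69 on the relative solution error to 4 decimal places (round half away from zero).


AᵀA = [4846289841/88830625 -23077154016/444153125; -23077154016/444153125 109893397041/2220765625]; tr = 274733226/2640625, det = 6765201/66015625
solving λ² − 274733226/2640625·λ + 6765201/66015625 = 0 gives λ = 2601/25, 2601/2640625
κ_2(A) = √(λ_max/λ_min) = √((2601/25) / (2601/2640625)) = 325.0000
perturbation bound = 325.0000·1/69 = 4.7101

4.7101


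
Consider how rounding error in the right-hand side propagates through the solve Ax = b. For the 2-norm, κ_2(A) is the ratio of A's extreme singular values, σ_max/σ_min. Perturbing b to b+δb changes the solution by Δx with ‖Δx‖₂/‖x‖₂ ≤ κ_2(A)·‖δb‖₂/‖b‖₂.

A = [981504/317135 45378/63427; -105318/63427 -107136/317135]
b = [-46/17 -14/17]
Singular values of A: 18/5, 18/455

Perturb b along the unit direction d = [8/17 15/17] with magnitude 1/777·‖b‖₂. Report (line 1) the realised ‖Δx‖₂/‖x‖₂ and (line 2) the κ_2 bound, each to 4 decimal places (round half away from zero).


σ_max = 18/5, σ_min = 18/455
κ = σ_max/σ_min = (18/5)/(18/455) = 91.0000
κ_2(A)·‖δb‖/‖b‖ = 0.1171
solve Ax = b  →  x = [10.5556 -49.4444]
2-norm of b is 2.8284; of x, 50.5586
Δx = A⁻¹·δb where δb = 1/777·2.8284·d; ‖Δx‖ = 0.0920
dividing the unrounded norms, ‖Δx‖/‖x‖ = 0.0018
so the bound overstates the realised error by a factor of ≈ 64.3506 (computed from the unrounded values)

0.0018
0.1171


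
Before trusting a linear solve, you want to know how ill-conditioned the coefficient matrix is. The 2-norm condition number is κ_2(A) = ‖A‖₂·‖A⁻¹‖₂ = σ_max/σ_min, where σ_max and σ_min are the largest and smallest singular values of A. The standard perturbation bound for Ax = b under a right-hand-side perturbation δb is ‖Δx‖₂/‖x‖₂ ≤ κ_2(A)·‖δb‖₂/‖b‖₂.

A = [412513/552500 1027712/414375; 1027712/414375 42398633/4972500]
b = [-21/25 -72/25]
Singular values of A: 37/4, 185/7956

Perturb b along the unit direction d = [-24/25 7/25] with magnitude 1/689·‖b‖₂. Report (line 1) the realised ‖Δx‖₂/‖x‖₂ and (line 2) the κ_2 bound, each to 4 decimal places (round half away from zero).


0.5774
0.5774

σ_max = 37/4, σ_min = 185/7956
κ = σ_max/σ_min = (37/4)/(185/7956) = 397.8000
bound on ‖Δx‖/‖x‖: κ·ε = 397.8000·1/689 = 0.5774
solve Ax = b  →  x = [-0.0908 -0.3114]
‖b‖₂ = 3.0000 and ‖x‖₂ = 0.3243
Δx = A⁻¹·δb where δb = 1/689·3.0000·d; ‖Δx‖ = 0.1873
realised ‖Δx‖/‖x‖ = 0.5774
so the bound is sharp here: realised error equals the bound


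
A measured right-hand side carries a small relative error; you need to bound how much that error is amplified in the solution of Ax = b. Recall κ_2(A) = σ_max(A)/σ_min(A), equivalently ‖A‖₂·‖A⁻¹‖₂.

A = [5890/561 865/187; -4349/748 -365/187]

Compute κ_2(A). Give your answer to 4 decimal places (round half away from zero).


26.4000

form AᵀA = [2509681/17424 86995/1452; 86995/1452 3050/121] with trace 2948881/17424 and determinant 714025/17424
char-poly roots: 169 and 4225/17424
so κ_2 = √(169 / (4225/17424)) = 26.4000


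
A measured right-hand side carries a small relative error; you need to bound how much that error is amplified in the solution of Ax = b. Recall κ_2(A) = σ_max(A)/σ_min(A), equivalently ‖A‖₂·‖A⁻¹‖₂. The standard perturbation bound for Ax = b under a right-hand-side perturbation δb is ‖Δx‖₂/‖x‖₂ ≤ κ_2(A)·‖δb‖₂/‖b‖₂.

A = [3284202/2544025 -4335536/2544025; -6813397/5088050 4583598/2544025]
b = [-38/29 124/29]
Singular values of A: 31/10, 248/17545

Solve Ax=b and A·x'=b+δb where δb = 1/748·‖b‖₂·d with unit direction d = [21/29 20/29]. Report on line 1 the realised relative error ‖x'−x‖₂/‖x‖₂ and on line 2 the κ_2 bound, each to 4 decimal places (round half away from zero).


from the listed singular values, σ₁ = 31/10, σ_n = 248/17545
κ_2(A) = (31/10) / (248/17545) = 219.3125
κ_2(A)·‖δb‖/‖b‖ = 0.2932
solve Ax = b  →  x = [112.4194 85.9274]
2-norm of b is 4.4721; of x, 141.4978
re-solving with b+δb shifts x by Δx of norm 0.4230
realised ‖Δx‖/‖x‖ = 0.0030
so the bound overstates the realised error by a factor of ≈ 98.0836 (computed from the unrounded values)

0.0030
0.2932


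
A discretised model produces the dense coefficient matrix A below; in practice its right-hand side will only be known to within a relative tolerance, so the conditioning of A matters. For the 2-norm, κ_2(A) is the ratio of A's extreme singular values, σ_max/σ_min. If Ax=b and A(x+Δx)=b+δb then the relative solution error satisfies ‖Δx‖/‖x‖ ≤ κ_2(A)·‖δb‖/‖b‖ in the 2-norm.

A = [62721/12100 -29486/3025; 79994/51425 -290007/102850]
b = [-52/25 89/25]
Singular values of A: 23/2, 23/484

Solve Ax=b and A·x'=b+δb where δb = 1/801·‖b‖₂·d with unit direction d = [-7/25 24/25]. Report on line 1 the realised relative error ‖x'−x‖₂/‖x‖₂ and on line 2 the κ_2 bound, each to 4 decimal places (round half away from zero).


0.0013
0.3021

from the listed singular values, σ₁ = 23/2, σ_n = 23/484
condition number: (23/2) ÷ (23/484) = 242.0000
bound on ‖Δx‖/‖x‖: κ·ε = 242.0000·1/801 = 0.3021
solve Ax = b  →  x = [74.2302 39.6880]
‖b‖₂ = 4.1231 and ‖x‖₂ = 84.1740
δb = ε·‖b‖·d = [-0.0014 0.0049]; solving A·Δx = δb gives ‖Δx‖ = 0.1083
dividing the unrounded norms, ‖Δx‖/‖x‖ = 0.0013
so the bound overstates the realised error by a factor of ≈ 234.7746 (computed from the unrounded values)


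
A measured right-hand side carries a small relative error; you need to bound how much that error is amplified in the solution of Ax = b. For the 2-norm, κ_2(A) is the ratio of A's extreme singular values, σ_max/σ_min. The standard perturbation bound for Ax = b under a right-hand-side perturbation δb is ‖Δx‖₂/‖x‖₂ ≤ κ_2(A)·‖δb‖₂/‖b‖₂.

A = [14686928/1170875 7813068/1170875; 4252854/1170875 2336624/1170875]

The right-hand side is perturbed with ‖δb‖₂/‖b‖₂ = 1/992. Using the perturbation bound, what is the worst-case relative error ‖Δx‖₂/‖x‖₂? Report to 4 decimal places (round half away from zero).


M = AᵀA = [374068193956/2193517225 39899932128/438703445; 39899932128/438703445 106406149264/2193517225]. tr(M)=332508196/1518005, det(M)=119946304/189750625
solving λ² − 332508196/1518005·λ + 119946304/189750625 = 0 gives λ = 5476/25, 21904/7590025
κ = σ_max/σ_min = (74/5)/(148/2755) = 275.5000
κ_2(A)·‖δb‖/‖b‖ = 0.2777

0.2777


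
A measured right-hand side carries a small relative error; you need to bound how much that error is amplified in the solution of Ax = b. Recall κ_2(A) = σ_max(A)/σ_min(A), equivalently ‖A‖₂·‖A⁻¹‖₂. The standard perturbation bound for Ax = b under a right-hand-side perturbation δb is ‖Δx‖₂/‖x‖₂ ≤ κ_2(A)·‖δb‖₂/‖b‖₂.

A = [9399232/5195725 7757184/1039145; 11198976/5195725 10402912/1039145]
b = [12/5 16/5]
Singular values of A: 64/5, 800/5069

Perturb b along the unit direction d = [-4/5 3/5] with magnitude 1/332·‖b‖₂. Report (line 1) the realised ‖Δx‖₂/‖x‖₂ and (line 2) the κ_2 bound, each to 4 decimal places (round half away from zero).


0.2443
0.2443

from the listed singular values, σ₁ = 64/5, σ_n = 800/5069
κ_2(A) = (64/5) / (800/5069) = 81.1040
κ_2(A)·‖δb‖/‖b‖ = 0.2443
solve Ax = b  →  x = [0.0686 0.3049]
‖b‖₂ = 4.0000 and ‖x‖₂ = 0.3125
re-solving with b+δb shifts x by Δx of norm 0.0763
dividing the unrounded norms, ‖Δx‖/‖x‖ = 0.2443
tightness: 0.2443 against a bound of 0.2443; the bound is attained (ratio 1)


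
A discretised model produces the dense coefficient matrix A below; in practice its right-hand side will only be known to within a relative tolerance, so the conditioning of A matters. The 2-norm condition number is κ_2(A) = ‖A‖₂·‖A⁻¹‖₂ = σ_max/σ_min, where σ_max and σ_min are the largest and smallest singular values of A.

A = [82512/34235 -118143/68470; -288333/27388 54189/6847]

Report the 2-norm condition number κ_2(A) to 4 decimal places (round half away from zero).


M = AᵀA = [1301207409/11155600 -243966897/2788900; -243966897/2788900 182987829/2788900]. tr(M)=81326349/446224, det(M)=1476225/1784896
λ_max, λ_min = (81326349/446224 ± √6613316314645401/199115858176)/2 = 729/4, 2025/446224
so κ_2 = √((729/4) / (2025/446224)) = 200.4000

200.4000


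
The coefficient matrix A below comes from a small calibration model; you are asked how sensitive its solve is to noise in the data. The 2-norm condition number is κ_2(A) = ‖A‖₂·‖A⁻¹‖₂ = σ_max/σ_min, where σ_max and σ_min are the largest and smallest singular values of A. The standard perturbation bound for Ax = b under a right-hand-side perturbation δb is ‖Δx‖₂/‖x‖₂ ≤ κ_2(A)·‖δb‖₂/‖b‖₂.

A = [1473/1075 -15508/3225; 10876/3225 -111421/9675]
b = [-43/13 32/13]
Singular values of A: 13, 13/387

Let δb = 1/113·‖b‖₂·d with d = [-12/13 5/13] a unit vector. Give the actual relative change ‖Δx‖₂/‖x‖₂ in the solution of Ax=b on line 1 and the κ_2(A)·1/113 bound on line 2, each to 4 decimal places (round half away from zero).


0.0091
3.4248

σ_max = 13, σ_min = 13/387
κ = σ_max/σ_min = 13/(13/387) = 387.0000
worst-case relative error ≤ 387.0000 × 1/113 = 3.4248
solve Ax = b  →  x = [114.3354 33.2677]
‖b‖₂ = 4.1231 and ‖x‖₂ = 119.0769
δb = ε·‖b‖·d = [-0.0337 0.0140]; solving A·Δx = δb gives ‖Δx‖ = 1.0862
dividing the unrounded norms, ‖Δx‖/‖x‖ = 0.0091
so the bound overstates the realised error by a factor of ≈ 375.4452 (computed from the unrounded values)


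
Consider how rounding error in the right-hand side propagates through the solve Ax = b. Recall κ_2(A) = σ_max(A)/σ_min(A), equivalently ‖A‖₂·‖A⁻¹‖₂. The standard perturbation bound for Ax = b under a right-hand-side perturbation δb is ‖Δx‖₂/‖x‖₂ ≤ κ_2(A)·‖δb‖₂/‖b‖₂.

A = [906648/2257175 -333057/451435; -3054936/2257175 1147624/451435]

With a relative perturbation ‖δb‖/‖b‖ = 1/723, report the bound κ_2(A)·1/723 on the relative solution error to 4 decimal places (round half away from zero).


M = AᵀA = [16247431296/8151742369 -30463066680/8151742369; -30463066680/8151742369 57118712425/8151742369]. tr(M)=253862089/28206721, det(M)=14400/28206721
λ_max, λ_min = (253862089/28206721 ± √64444335524314321/795619109571841)/2 = 9, 1600/28206721
κ = σ_max/σ_min = 3/(40/5311) = 398.3250
perturbation bound = 398.3250·1/723 = 0.5509

0.5509


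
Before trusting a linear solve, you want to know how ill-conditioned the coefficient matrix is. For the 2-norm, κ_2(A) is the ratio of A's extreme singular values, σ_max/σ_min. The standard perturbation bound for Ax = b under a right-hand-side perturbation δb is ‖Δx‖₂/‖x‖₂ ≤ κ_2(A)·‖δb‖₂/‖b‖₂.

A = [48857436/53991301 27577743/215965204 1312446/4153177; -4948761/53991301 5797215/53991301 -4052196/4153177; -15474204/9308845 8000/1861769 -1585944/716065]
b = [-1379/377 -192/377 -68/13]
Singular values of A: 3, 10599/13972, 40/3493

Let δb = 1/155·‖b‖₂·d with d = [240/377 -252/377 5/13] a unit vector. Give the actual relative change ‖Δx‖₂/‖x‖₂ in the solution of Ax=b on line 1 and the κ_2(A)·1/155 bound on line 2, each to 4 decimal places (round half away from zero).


largest singular value 3, smallest 40/3493
κ_2(A) = 3 / (40/3493) = 261.9750
bound on ‖Δx‖/‖x‖: κ·ε = 261.9750·1/155 = 1.6902
solve Ax = b  →  x = [59.0539 -341.6486 -42.6237]
‖b‖₂ = 6.4031 and ‖x‖₂ = 349.3249
δb = ε·‖b‖·d = [0.0263 -0.0276 0.0159]; solving A·Δx = δb gives ‖Δx‖ = 3.6074
realised ‖Δx‖/‖x‖ = 0.0103
realised/bound (from unrounded values) ≈ 0.0061

0.0103
1.6902


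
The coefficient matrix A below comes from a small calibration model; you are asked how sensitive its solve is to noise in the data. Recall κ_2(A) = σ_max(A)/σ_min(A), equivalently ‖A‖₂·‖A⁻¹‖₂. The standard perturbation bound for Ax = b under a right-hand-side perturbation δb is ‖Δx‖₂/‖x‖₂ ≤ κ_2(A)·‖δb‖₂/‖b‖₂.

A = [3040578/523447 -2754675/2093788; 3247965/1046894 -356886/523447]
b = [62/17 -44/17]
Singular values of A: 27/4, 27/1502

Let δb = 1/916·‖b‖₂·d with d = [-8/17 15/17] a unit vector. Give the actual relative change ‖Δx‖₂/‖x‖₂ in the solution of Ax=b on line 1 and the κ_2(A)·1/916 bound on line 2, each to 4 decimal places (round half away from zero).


0.0012
0.4099

from the listed singular values, σ₁ = 27/4, σ_n = 27/1502
condition number: (27/4) ÷ (27/1502) = 375.5000
bound on ‖Δx‖/‖x‖: κ·ε = 375.5000·1/916 = 0.4099
solve Ax = b  →  x = [-48.5565 -217.1563]
2-norm of b is 4.4721; of x, 222.5187
re-solving with b+δb shifts x by Δx of norm 0.2716
relative error = 0.0012
so the bound overstates the realised error by a factor of ≈ 335.8577 (computed from the unrounded values)
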